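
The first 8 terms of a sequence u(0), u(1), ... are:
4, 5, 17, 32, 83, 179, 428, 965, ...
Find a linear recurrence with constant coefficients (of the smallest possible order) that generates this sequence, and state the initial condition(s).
Look for the lowest-order linear relation among consecutive terms.
Observation: u(n) - 1·u(n-1) - (3)·u(n-2) = 0 holds for the shown terms, and no order-1 relation u(n) = α·u(n-1) + β fits.
Check at n=3: 1·17 + (3)·5 = 32. ✓

u(n) = u(n-1) + 3u(n-2), u(0) = 4, u(1) = 5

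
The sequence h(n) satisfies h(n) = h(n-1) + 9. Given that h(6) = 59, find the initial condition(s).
h(6) = h(0) + 6·9, so h(0) = 59 - 54 = 5.

h(0) = 5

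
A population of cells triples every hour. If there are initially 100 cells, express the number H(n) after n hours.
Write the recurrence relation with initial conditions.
Each hour multiplies the count by 3, so the count after n hours depends only on the count after n-1 hours: H(n) = 3 × H(n-1). The starting count gives H(0) = 100.
Unrolling n times gives the closed form H(n) = 100 × 3ⁿ.

H(n) = 3 × H(n-1), H(0) = 100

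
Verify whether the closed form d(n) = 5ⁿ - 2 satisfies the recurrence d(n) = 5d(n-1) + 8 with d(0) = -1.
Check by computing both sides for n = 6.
From the recurrence with d(0) = -1:
  d(0) = -1, d(1) = 3, d(2) = 23, d(3) = 123, d(4) = 623, d(5) = 3123, d(6) = 15623
  so the recurrence gives d(6) = 15623.
From the proposed closed form d(n) = 5ⁿ - 2:
  d(6) = 15623.
Both sides give 15623 at n = 6, and the initial condition(s) match, so the closed form is consistent.

Yes, the closed form is correct.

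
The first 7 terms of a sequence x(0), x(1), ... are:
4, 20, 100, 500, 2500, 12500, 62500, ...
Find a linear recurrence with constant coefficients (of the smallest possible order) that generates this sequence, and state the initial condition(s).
Look for the lowest-order linear relation among consecutive terms.
Observation: each term is 5× the previous.
Check at n=2: 5·20 = 100. ✓

x(n) = 5 × x(n-1), x(0) = 4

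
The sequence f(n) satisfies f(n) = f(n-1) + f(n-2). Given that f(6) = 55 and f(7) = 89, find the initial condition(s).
Work backwards using f(k) = f(k+2) - f(k+1):
f(5) = f(7) - f(6) = 89 - 55 = 34
f(4) = f(6) - f(5) = 55 - 34 = 21
f(3) = f(5) - f(4) = 34 - 21 = 13
f(2) = f(4) - f(3) = 21 - 13 = 8
f(1) = f(3) - f(2) = 13 - 8 = 5
f(0) = f(2) - f(1) = 8 - 5 = 3

f(0) = 3, f(1) = 5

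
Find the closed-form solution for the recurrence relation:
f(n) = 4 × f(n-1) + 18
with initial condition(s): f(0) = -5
Recurrence: f(n) = 4 × f(n-1) + 18, initial: f(0) = -5.
Try f(n) = A·4ⁿ + C. Substituting: A·4ⁿ + C = 4(A·4ⁿ⁻¹ + C) + 18 = A·4ⁿ + 4C + 18, so C = 4C + 18, giving C = -6. Then f(0) = A - 6 = -5 gives A = 1.

f(n) = 4ⁿ - 6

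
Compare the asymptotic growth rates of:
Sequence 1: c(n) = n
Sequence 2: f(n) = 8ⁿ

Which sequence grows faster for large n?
Comparing growth rates:
Growth-rate hierarchy: log n ≺ any polynomial ≺ any exponential cⁿ (c>1) ≺ n! ≺ nⁿ.
exponential base 8 dominates polynomial degree 1 asymptotically.

f(n) grows faster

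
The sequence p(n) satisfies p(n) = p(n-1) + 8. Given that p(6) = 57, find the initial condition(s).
p(6) = p(0) + 6·8, so p(0) = 57 - 48 = 9.

p(0) = 9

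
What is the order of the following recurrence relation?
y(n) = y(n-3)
The order is the largest lag k for which y(n-k) appears. Here the deepest term is y(n-3), so the order is 3.

Order 3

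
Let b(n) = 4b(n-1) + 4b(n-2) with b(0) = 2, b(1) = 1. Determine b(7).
Computing the sequence terms:
2, 1, 12, 52, 256, 1232, 5952, 28736

28736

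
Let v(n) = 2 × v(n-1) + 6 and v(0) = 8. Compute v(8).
Computing step by step:
v(0) = 8
v(1) = 2 × 8 + 6 = 22
v(2) = 2 × 22 + 6 = 50
v(3) = 2 × 50 + 6 = 106
v(4) = 2 × 106 + 6 = 218
v(5) = 2 × 218 + 6 = 442
v(6) = 2 × 442 + 6 = 890
v(7) = 2 × 890 + 6 = 1786
v(8) = 2 × 1786 + 6 = 3578

3578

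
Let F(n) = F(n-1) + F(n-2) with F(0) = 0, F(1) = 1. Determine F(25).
Computing the sequence terms:
0, 1, 1, 2, 3, 5, 8, 13, 21, 34, 55, 89, 144, 233, 377, 610, 987, 1597, 2584, 4181, 6765, 10946, 17711, 28657, 46368, 75025

75025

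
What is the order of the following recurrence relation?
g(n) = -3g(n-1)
The order is the largest lag k for which g(n-k) appears. Here the deepest term is g(n-1), so the order is 1.

Order 1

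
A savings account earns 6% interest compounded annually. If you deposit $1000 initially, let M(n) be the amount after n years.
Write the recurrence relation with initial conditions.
Each year the balance grows by 6%, i.e. is multiplied by 1 + 6/100 = 1.06, so M(n) = 1.06 × M(n-1). The initial deposit gives M(0) = 1000.
Unrolling gives the closed form M(n) = 1000 × (1.06)ⁿ.

M(n) = 1.06 × M(n-1), M(0) = 1000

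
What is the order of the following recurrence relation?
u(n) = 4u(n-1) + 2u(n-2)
The order is the largest lag k for which u(n-k) appears. Here the deepest term is u(n-2), so the order is 2.

Order 2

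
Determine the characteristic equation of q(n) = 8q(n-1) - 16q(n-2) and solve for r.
Substitute q(n) = rⁿ and divide through by rⁿ⁻²: r² - 8r + 16 = 0
Factor: (r - 4)² = 0, so r = 4 (double root).
General solution: q(n) = (A + Bn)·4ⁿ

Characteristic: r² - 8r + 16 = 0, Roots: r = 4 (double root)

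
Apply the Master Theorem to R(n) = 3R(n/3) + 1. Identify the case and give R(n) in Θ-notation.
Master Theorem template: R(n) = a·R(n/b) + f(n).
Here: a=3, b=3, f(n)=1
Compute log_b(a) = log_3(3) = 1.
f(n) = 1 = O(n^(1-ε)) with ε = 1. Case 1: R(n) = Θ(n^log_b(a)) = Θ(n).

Case 1: R(n) = Θ(n)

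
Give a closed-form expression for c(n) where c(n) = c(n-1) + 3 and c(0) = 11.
Recurrence: c(n) = c(n-1) + 3, initial: c(0) = 11.
Each step adds 3, so c(n) = c(0) + 3n = 3n + 11.

c(n) = 3n + 11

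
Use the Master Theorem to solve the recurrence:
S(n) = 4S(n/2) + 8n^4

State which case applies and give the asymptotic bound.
Master Theorem template: S(n) = a·S(n/b) + f(n).
Here: a=4, b=2, f(n)=8n^4
Compute log_b(a) = log_2(4) = 2.
f(n) = 8n^4 = Ω(n^(2+ε)) with ε = 2, and the regularity condition holds (a·f(n/b) = (a/b^4)·f(n) with a/b^4 = 2^-2 < 1). Case 3: S(n) = Θ(f(n)) = Θ(n^4).

Case 3: S(n) = Θ(n^4)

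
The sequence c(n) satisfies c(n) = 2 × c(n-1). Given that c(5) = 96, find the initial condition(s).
In general c(n) = 2ⁿ · c(0). At n = 5: c(0) = c(5) / 2^5 = 96 / 32 = 3.

c(0) = 3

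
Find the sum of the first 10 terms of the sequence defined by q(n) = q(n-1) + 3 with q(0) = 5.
Computing the sequence terms: 5, 8, 11, 14, 17, 20, 23, 26, 29, 32
Adding these values together:

185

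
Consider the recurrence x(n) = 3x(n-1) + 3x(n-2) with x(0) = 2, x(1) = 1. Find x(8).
Computing the sequence terms:
2, 1, 9, 30, 117, 441, 1674, 6345, 24057

24057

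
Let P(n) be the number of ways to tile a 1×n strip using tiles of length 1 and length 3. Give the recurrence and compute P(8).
Condition on the last tile: it has length 1 (leaving a 1×(n-1) strip) or length 3 (leaving a 1×(n-3) strip), so P(n) = P(n-1) + P(n-3) (order-3 linear recurrence).
For 0 ≤ i < 3 only unit tiles fit, so P(i) = 1.
Iterating the recurrence: P(3) = 2, P(4) = 3, P(5) = 4, P(6) = 6, P(7) = 9, P(8) = 13.

P(n) = P(n-1) + P(n-3), with P(i) = 1 for 0 ≤ i < 3; P(8) = 13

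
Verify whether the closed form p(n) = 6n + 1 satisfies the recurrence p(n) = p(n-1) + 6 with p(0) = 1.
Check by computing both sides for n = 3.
From the recurrence with p(0) = 1:
  p(0) = 1, p(1) = 7, p(2) = 13, p(3) = 19
  so the recurrence gives p(3) = 19.
From the proposed closed form p(n) = 6n + 1:
  p(3) = 19.
Both sides give 19 at n = 3, and the initial condition(s) match, so the closed form is consistent.

Yes, the closed form is correct.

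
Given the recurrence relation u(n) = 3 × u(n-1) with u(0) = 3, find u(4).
Computing step by step:
u(0) = 3
u(1) = 3 × 3 = 9
u(2) = 3 × 9 = 27
u(3) = 3 × 27 = 81
u(4) = 3 × 81 = 243

243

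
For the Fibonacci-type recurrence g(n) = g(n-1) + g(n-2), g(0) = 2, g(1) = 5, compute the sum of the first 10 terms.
Computing the sequence terms: 2, 5, 7, 12, 19, 31, 50, 81, 131, 212
Adding these values together:

550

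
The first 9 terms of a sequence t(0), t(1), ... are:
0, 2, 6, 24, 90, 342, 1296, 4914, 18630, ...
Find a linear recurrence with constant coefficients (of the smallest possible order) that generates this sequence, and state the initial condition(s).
Look for the lowest-order linear relation among consecutive terms.
Observation: t(n) - 3·t(n-1) - (3)·t(n-2) = 0 holds for the shown terms, and no order-1 relation t(n) = α·t(n-1) + β fits.
Check at n=3: 3·6 + (3)·2 = 24. ✓

t(n) = 3t(n-1) + 3t(n-2), t(0) = 0, t(1) = 2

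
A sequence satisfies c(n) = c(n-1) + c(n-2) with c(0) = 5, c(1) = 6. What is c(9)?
Computing the sequence terms:
5, 6, 11, 17, 28, 45, 73, 118, 191, 309

309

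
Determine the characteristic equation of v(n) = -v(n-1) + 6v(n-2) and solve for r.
Substitute v(n) = rⁿ and divide through by rⁿ⁻²: r² + r - 6 = 0
Factor: (r + 3)(r - 2) = 0, so r = -3, 2.
General solution: v(n) = A·(-3)ⁿ + B·2ⁿ

Characteristic: r² + r - 6 = 0, Roots: r = -3, 2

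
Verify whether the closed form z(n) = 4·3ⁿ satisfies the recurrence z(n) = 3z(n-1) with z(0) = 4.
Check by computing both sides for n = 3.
From the recurrence with z(0) = 4:
  z(0) = 4, z(1) = 12, z(2) = 36, z(3) = 108
  so the recurrence gives z(3) = 108.
From the proposed closed form z(n) = 4·3ⁿ:
  z(3) = 108.
Both sides give 108 at n = 3, and the initial condition(s) match, so the closed form is consistent.

Yes, the closed form is correct.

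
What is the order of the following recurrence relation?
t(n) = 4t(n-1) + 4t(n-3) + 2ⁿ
The order is the largest lag k for which t(n-k) appears. Here the deepest term is t(n-3) (the 2ⁿ term is non-homogeneous and does not affect the order), so the order is 3.

Order 3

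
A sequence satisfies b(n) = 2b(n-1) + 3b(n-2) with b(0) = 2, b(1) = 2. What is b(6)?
Computing the sequence terms:
2, 2, 10, 26, 82, 242, 730

730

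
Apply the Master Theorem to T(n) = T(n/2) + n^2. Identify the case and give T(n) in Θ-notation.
Master Theorem template: T(n) = a·T(n/b) + f(n).
Here: a=1, b=2, f(n)=n^2
Compute log_b(a) = log_2(1) = 0.
f(n) = n^2 = Ω(n^(0+ε)) with ε = 2, and the regularity condition holds (a·f(n/b) = (a/b^2)·f(n) with a/b^2 = 2^-2 < 1). Case 3: T(n) = Θ(f(n)) = Θ(n^2).

Case 3: T(n) = Θ(n^2)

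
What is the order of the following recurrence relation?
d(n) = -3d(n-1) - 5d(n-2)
The order is the largest lag k for which d(n-k) appears. Here the deepest term is d(n-2), so the order is 2.

Order 2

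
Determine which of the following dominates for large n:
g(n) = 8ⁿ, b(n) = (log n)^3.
Comparing growth rates:
Growth-rate hierarchy: log n ≺ any polynomial ≺ any exponential cⁿ (c>1) ≺ n! ≺ nⁿ.
exponential base 8 dominates polylogarithmic (log n)^3 asymptotically.

g(n) grows faster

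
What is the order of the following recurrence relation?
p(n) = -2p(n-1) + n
The order is the largest lag k for which p(n-k) appears. Here the deepest term is p(n-1) (the n term is non-homogeneous and does not affect the order), so the order is 1.

Order 1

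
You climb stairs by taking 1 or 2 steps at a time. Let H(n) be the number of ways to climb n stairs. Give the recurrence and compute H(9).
Condition on the size of the last step (1 to 2): before it there were n-1, …, n-2 stairs climbed, and these cases are disjoint, so H(n) = H(n-1) + H(n-2) (Fibonacci-type sequence).
Initial conditions by direct count (compositions of i into parts ≤ 2): H(1) = 1; H(2) = 2.
Iterating the recurrence: H(3) = 3, H(4) = 5, H(5) = 8, H(6) = 13, H(7) = 21, H(8) = 34, H(9) = 55.

H(n) = H(n-1) + H(n-2), H(1) = 1, H(2) = 2; H(9) = 55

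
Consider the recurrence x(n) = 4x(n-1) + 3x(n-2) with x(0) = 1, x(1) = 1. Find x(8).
Computing the sequence terms:
1, 1, 7, 31, 145, 673, 3127, 14527, 67489

67489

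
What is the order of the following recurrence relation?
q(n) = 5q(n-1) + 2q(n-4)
The order is the largest lag k for which q(n-k) appears. Here the deepest term is q(n-4), so the order is 4.

Order 4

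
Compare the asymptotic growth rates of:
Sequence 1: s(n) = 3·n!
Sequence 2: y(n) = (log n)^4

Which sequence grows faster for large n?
Comparing growth rates:
Growth-rate hierarchy: log n ≺ any polynomial ≺ any exponential cⁿ (c>1) ≺ n! ≺ nⁿ.
factorial dominates polylogarithmic (log n)^4 asymptotically.

s(n) grows faster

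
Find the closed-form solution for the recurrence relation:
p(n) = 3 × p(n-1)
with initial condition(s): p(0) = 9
Recurrence: p(n) = 3 × p(n-1), initial: p(0) = 9.
Each term is 3 times the previous, so this is geometric with ratio 3. After n steps: p(n) = p(0)·3ⁿ = 9·3ⁿ.

p(n) = 9·3ⁿ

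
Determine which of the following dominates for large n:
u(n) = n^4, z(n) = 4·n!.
Comparing growth rates:
Growth-rate hierarchy: log n ≺ any polynomial ≺ any exponential cⁿ (c>1) ≺ n! ≺ nⁿ.
factorial dominates polynomial degree 4 asymptotically.

z(n) grows faster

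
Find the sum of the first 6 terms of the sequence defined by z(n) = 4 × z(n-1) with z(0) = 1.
Computing the sequence terms: 1, 4, 16, 64, 256, 1024
Adding these values together:

1365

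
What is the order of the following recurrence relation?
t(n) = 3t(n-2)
The order is the largest lag k for which t(n-k) appears. Here the deepest term is t(n-2), so the order is 2.

Order 2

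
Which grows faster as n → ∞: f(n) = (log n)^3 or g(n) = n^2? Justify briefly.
Comparing growth rates:
Growth-rate hierarchy: log n ≺ any polynomial ≺ any exponential cⁿ (c>1) ≺ n! ≺ nⁿ.
polynomial degree 2 dominates polylogarithmic (log n)^3 asymptotically.

g(n) grows faster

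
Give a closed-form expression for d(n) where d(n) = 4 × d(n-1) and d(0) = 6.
Recurrence: d(n) = 4 × d(n-1), initial: d(0) = 6.
Each term is 4 times the previous, so this is geometric with ratio 4. After n steps: d(n) = d(0)·4ⁿ = 6·4ⁿ.

d(n) = 6·4ⁿ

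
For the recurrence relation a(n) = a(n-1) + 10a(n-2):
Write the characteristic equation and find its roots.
Substitute a(n) = rⁿ and divide through by rⁿ⁻²: r² - r - 10 = 0
Discriminant: 1² + 4·10 = 41, not a perfect square, so by the quadratic formula r = (1 ± √41)/2.
General solution: a(n) = A·r₁ⁿ + B·r₂ⁿ where r₁,r₂ = (1 ± √41)/2

Characteristic: r² - r - 10 = 0, Roots: r = (1 ± √41)/2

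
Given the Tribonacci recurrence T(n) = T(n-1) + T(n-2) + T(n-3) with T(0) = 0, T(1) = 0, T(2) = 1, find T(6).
Computing the sequence terms:
0, 0, 1, 1, 2, 4, 7

7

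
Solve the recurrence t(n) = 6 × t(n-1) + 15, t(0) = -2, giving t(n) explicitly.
Recurrence: t(n) = 6 × t(n-1) + 15, initial: t(0) = -2.
Try t(n) = A·6ⁿ + C. Substituting: A·6ⁿ + C = 6(A·6ⁿ⁻¹ + C) + 15 = A·6ⁿ + 6C + 15, so C = 6C + 15, giving C = -3. Then t(0) = A - 3 = -2 gives A = 1.

t(n) = 6ⁿ - 3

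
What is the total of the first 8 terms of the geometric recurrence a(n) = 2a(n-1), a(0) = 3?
Computing the sequence terms: 3, 6, 12, 24, 48, 96, 192, 384
Adding these values together:

765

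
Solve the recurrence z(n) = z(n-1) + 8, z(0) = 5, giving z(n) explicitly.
Recurrence: z(n) = z(n-1) + 8, initial: z(0) = 5.
Each step adds 8, so z(n) = z(0) + 8n = 8n + 5.

z(n) = 8n + 5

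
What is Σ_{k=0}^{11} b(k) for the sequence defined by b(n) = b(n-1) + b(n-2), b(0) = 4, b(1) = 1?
Computing the sequence terms: 4, 1, 5, 6, 11, 17, 28, 45, 73, 118, 191, 309
Adding these values together:

808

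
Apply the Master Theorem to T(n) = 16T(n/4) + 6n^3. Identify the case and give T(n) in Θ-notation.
Master Theorem template: T(n) = a·T(n/b) + f(n).
Here: a=16, b=4, f(n)=6n^3
Compute log_b(a) = log_4(16) = 2.
f(n) = 6n^3 = Ω(n^(2+ε)) with ε = 1, and the regularity condition holds (a·f(n/b) = (a/b^3)·f(n) with a/b^3 = 4^-1 < 1). Case 3: T(n) = Θ(f(n)) = Θ(n^3).

Case 3: T(n) = Θ(n^3)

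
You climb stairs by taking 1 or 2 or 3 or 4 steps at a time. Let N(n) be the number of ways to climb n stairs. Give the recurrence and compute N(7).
Condition on the size of the last step (1 to 4): before it there were n-1, …, n-4 stairs climbed, and these cases are disjoint, so N(n) = N(n-1) + N(n-2) + N(n-3) + N(n-4) (order-4 linear recurrence).
Initial conditions by direct count (compositions of i into parts ≤ 4): N(1) = 1; N(2) = 2; N(3) = 4; N(4) = 8.
Iterating the recurrence: N(5) = 15, N(6) = 29, N(7) = 56.

N(n) = N(n-1) + N(n-2) + N(n-3) + N(n-4), N(1) = 1, N(2) = 2, N(3) = 4, N(4) = 8; N(7) = 56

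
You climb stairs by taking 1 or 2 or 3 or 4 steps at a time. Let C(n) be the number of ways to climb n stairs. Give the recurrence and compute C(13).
Condition on the size of the last step (1 to 4): before it there were n-1, …, n-4 stairs climbed, and these cases are disjoint, so C(n) = C(n-1) + C(n-2) + C(n-3) + C(n-4) (order-4 linear recurrence).
Initial conditions by direct count (compositions of i into parts ≤ 4): C(1) = 1; C(2) = 2; C(3) = 4; C(4) = 8.
Iterating the recurrence: C(5) = 15, C(6) = 29, C(7) = 56, C(8) = 108, C(9) = 208, C(10) = 401, C(11) = 773, C(12) = 1490, C(13) = 2872.

C(n) = C(n-1) + C(n-2) + C(n-3) + C(n-4), C(1) = 1, C(2) = 2, C(3) = 4, C(4) = 8; C(13) = 2872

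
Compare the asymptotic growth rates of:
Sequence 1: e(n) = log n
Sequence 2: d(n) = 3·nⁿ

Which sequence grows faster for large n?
Comparing growth rates:
Growth-rate hierarchy: log n ≺ any polynomial ≺ any exponential cⁿ (c>1) ≺ n! ≺ nⁿ.
super-exponential nⁿ dominates logarithmic asymptotically.

d(n) grows faster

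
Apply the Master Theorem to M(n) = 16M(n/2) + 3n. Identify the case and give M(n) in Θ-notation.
Master Theorem template: M(n) = a·M(n/b) + f(n).
Here: a=16, b=2, f(n)=3n
Compute log_b(a) = log_2(16) = 4.
f(n) = 3n = O(n^(4-ε)) with ε = 3. Case 1: M(n) = Θ(n^log_b(a)) = Θ(n^4).

Case 1: M(n) = Θ(n^4)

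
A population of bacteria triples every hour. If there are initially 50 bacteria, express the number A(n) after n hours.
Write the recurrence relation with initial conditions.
Each hour multiplies the count by 3, so the count after n hours depends only on the count after n-1 hours: A(n) = 3 × A(n-1). The starting count gives A(0) = 50.
Unrolling n times gives the closed form A(n) = 50 × 3ⁿ.

A(n) = 3 × A(n-1), A(0) = 50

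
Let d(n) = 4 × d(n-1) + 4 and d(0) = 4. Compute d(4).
Computing step by step:
d(0) = 4
d(1) = 4 × 4 + 4 = 20
d(2) = 4 × 20 + 4 = 84
d(3) = 4 × 84 + 4 = 340
d(4) = 4 × 340 + 4 = 1364

1364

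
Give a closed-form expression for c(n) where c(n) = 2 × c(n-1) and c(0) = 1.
Recurrence: c(n) = 2 × c(n-1), initial: c(0) = 1.
Each term is 2 times the previous, so this is geometric with ratio 2. After n steps: c(n) = c(0)·2ⁿ = 2ⁿ.

c(n) = 2ⁿ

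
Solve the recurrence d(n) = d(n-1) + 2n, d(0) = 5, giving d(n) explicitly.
Recurrence: d(n) = d(n-1) + 2n, initial: d(0) = 5.
Telescoping: d(n) = d(0) + 2·Σᵢ₌₁ⁿ i = 5 + 2·n(n+1)/2.

d(n) = 2·n(n+1)/2 + 5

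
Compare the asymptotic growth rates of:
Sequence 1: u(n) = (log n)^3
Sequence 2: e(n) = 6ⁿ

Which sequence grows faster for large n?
Comparing growth rates:
Growth-rate hierarchy: log n ≺ any polynomial ≺ any exponential cⁿ (c>1) ≺ n! ≺ nⁿ.
exponential base 6 dominates polylogarithmic (log n)^3 asymptotically.

e(n) grows faster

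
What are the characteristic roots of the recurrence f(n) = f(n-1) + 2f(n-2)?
Substitute f(n) = rⁿ and divide through by rⁿ⁻²: r² - r - 2 = 0
Factor: (r + 1)(r - 2) = 0, so r = -1, 2.
General solution: f(n) = A·(-1)ⁿ + B·2ⁿ

Characteristic: r² - r - 2 = 0, Roots: r = -1, 2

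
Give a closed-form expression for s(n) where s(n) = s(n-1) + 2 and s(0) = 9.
Recurrence: s(n) = s(n-1) + 2, initial: s(0) = 9.
Each step adds 2, so s(n) = s(0) + 2n = 2n + 9.

s(n) = 2n + 9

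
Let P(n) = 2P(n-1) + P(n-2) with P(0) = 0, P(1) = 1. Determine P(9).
Computing the sequence terms:
0, 1, 2, 5, 12, 29, 70, 169, 408, 985

985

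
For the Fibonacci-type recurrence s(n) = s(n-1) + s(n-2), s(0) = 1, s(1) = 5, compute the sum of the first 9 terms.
Computing the sequence terms: 1, 5, 6, 11, 17, 28, 45, 73, 118
Adding these values together:

304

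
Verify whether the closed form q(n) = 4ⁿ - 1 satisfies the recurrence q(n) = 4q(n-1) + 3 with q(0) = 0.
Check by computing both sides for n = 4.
From the recurrence with q(0) = 0:
  q(0) = 0, q(1) = 3, q(2) = 15, q(3) = 63, q(4) = 255
  so the recurrence gives q(4) = 255.
From the proposed closed form q(n) = 4ⁿ - 1:
  q(4) = 255.
Both sides give 255 at n = 4, and the initial condition(s) match, so the closed form is consistent.

Yes, the closed form is correct.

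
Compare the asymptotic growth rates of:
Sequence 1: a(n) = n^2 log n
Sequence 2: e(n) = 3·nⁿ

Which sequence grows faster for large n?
Comparing growth rates:
Growth-rate hierarchy: log n ≺ any polynomial ≺ any exponential cⁿ (c>1) ≺ n! ≺ nⁿ.
super-exponential nⁿ dominates polynomial degree 2 (with log factor) asymptotically.

e(n) grows faster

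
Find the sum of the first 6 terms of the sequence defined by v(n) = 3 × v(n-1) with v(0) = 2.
Computing the sequence terms: 2, 6, 18, 54, 162, 486
Adding these values together:

728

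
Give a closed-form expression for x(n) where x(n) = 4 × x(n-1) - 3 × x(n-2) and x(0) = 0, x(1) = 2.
Recurrence: x(n) = 4 × x(n-1) - 3 × x(n-2), initial: x(0) = 0, x(1) = 2.
Characteristic equation: r² - 4r + 3 = 0, which factors as (r - 3)(r - 1) = 0, so r = 3, 1. General solution x(n) = A·3ⁿ + B·1ⁿ. From x(0) = 0: A + B = 0. From x(1) = 2: 3A + 1B = 2. Solving gives A = 1, B = -1.

x(n) = 3ⁿ - 1ⁿ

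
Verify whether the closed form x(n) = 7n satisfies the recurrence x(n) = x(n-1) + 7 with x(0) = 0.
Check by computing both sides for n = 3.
From the recurrence with x(0) = 0:
  x(0) = 0, x(1) = 7, x(2) = 14, x(3) = 21
  so the recurrence gives x(3) = 21.
From the proposed closed form x(n) = 7n:
  x(3) = 21.
Both sides give 21 at n = 3, and the initial condition(s) match, so the closed form is consistent.

Yes, the closed form is correct.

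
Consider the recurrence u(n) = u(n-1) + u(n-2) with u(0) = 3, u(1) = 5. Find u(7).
Computing the sequence terms:
3, 5, 8, 13, 21, 34, 55, 89

89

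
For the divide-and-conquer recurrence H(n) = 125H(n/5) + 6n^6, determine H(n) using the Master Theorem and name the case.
Master Theorem template: H(n) = a·H(n/b) + f(n).
Here: a=125, b=5, f(n)=6n^6
Compute log_b(a) = log_5(125) = 3.
f(n) = 6n^6 = Ω(n^(3+ε)) with ε = 3, and the regularity condition holds (a·f(n/b) = (a/b^6)·f(n) with a/b^6 = 5^-3 < 1). Case 3: H(n) = Θ(f(n)) = Θ(n^6).

Case 3: H(n) = Θ(n^6)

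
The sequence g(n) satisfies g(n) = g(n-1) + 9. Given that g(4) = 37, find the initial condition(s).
g(4) = g(0) + 4·9, so g(0) = 37 - 36 = 1.

g(0) = 1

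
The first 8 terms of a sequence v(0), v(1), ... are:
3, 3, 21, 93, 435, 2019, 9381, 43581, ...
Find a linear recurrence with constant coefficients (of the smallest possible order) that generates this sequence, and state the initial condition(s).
Look for the lowest-order linear relation among consecutive terms.
Observation: v(n) - 4·v(n-1) - (3)·v(n-2) = 0 holds for the shown terms, and no order-1 relation v(n) = α·v(n-1) + β fits.
Check at n=3: 4·21 + (3)·3 = 93. ✓

v(n) = 4v(n-1) + 3v(n-2), v(0) = 3, v(1) = 3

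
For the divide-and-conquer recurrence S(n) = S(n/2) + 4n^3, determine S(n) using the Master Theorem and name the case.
Master Theorem template: S(n) = a·S(n/b) + f(n).
Here: a=1, b=2, f(n)=4n^3
Compute log_b(a) = log_2(1) = 0.
f(n) = 4n^3 = Ω(n^(0+ε)) with ε = 3, and the regularity condition holds (a·f(n/b) = (a/b^3)·f(n) with a/b^3 = 2^-3 < 1). Case 3: S(n) = Θ(f(n)) = Θ(n^3).

Case 3: S(n) = Θ(n^3)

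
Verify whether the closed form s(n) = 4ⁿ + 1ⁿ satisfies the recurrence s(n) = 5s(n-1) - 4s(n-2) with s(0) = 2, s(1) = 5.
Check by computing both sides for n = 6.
From the recurrence with s(0) = 2, s(1) = 5:
  s(0) = 2, s(1) = 5, s(2) = 17, s(3) = 65, s(4) = 257, s(5) = 1025, s(6) = 4097
  so the recurrence gives s(6) = 4097.
From the proposed closed form s(n) = 4ⁿ + 1ⁿ:
  s(6) = 4097.
Both sides give 4097 at n = 6, and the initial condition(s) match, so the closed form is consistent.

Yes, the closed form is correct.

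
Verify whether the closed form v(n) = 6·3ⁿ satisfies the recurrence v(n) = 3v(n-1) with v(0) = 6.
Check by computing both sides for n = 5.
From the recurrence with v(0) = 6:
  v(0) = 6, v(1) = 18, v(2) = 54, v(3) = 162, v(4) = 486, v(5) = 1458
  so the recurrence gives v(5) = 1458.
From the proposed closed form v(n) = 6·3ⁿ:
  v(5) = 1458.
Both sides give 1458 at n = 5, and the initial condition(s) match, so the closed form is consistent.

Yes, the closed form is correct.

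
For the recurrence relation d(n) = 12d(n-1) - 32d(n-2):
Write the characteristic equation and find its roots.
Substitute d(n) = rⁿ and divide through by rⁿ⁻²: r² - 12r + 32 = 0
Factor: (r - 8)(r - 4) = 0, so r = 8, 4.
General solution: d(n) = A·8ⁿ + B·4ⁿ

Characteristic: r² - 12r + 32 = 0, Roots: r = 8, 4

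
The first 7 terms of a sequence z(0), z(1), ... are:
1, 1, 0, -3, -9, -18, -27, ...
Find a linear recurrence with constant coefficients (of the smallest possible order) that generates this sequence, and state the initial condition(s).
Look for the lowest-order linear relation among consecutive terms.
Observation: z(n) - 3·z(n-1) - (-3)·z(n-2) = 0 holds for the shown terms, and no order-1 relation z(n) = α·z(n-1) + β fits.
Check at n=3: 3·0 + (-3)·1 = -3. ✓

z(n) = 3z(n-1) - 3z(n-2), z(0) = 1, z(1) = 1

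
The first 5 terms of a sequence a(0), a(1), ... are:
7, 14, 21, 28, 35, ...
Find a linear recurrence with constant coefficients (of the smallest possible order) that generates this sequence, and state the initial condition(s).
Look for the lowest-order linear relation among consecutive terms.
Observation: consecutive differences are constant (= 7).
Check at n=2: 1·14 + 7 = 21. ✓

a(n) = a(n-1) + 7, a(0) = 7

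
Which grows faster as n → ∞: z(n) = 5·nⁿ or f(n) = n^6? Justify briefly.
Comparing growth rates:
Growth-rate hierarchy: log n ≺ any polynomial ≺ any exponential cⁿ (c>1) ≺ n! ≺ nⁿ.
super-exponential nⁿ dominates polynomial degree 6 asymptotically.

z(n) grows faster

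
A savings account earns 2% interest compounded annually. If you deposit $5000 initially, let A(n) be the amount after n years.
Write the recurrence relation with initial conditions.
Each year the balance grows by 2%, i.e. is multiplied by 1 + 2/100 = 1.02, so A(n) = 1.02 × A(n-1). The initial deposit gives A(0) = 5000.
Unrolling gives the closed form A(n) = 5000 × (1.02)ⁿ.

A(n) = 1.02 × A(n-1), A(0) = 5000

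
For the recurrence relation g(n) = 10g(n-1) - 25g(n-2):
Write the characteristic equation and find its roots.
Substitute g(n) = rⁿ and divide through by rⁿ⁻²: r² - 10r + 25 = 0
Factor: (r - 5)² = 0, so r = 5 (double root).
General solution: g(n) = (A + Bn)·5ⁿ

Characteristic: r² - 10r + 25 = 0, Roots: r = 5 (double root)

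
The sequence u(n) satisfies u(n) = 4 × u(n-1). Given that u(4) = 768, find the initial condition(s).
In general u(n) = 4ⁿ · u(0). At n = 4: u(0) = u(4) / 4^4 = 768 / 256 = 3.

u(0) = 3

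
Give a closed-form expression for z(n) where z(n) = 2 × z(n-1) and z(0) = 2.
Recurrence: z(n) = 2 × z(n-1), initial: z(0) = 2.
Each term is 2 times the previous, so this is geometric with ratio 2. After n steps: z(n) = z(0)·2ⁿ = 2·2ⁿ.

z(n) = 2·2ⁿ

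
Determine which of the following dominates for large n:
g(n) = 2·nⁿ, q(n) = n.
Comparing growth rates:
Growth-rate hierarchy: log n ≺ any polynomial ≺ any exponential cⁿ (c>1) ≺ n! ≺ nⁿ.
super-exponential nⁿ dominates polynomial degree 1 asymptotically.

g(n) grows faster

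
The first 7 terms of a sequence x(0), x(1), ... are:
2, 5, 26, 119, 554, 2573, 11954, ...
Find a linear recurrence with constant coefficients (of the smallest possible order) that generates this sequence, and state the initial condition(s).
Look for the lowest-order linear relation among consecutive terms.
Observation: x(n) - 4·x(n-1) - (3)·x(n-2) = 0 holds for the shown terms, and no order-1 relation x(n) = α·x(n-1) + β fits.
Check at n=3: 4·26 + (3)·5 = 119. ✓

x(n) = 4x(n-1) + 3x(n-2), x(0) = 2, x(1) = 5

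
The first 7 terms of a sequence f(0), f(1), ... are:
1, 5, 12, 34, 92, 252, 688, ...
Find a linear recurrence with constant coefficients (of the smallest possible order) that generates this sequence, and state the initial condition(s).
Look for the lowest-order linear relation among consecutive terms.
Observation: f(n) - 2·f(n-1) - (2)·f(n-2) = 0 holds for the shown terms, and no order-1 relation f(n) = α·f(n-1) + β fits.
Check at n=3: 2·12 + (2)·5 = 34. ✓

f(n) = 2f(n-1) + 2f(n-2), f(0) = 1, f(1) = 5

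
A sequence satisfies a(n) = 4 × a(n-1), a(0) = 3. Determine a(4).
Computing step by step:
a(0) = 3
a(1) = 4 × 3 = 12
a(2) = 4 × 12 = 48
a(3) = 4 × 48 = 192
a(4) = 4 × 192 = 768

768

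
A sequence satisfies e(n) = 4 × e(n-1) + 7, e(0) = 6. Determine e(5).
Computing step by step:
e(0) = 6
e(1) = 4 × 6 + 7 = 31
e(2) = 4 × 31 + 7 = 131
e(3) = 4 × 131 + 7 = 531
e(4) = 4 × 531 + 7 = 2131
e(5) = 4 × 2131 + 7 = 8531

8531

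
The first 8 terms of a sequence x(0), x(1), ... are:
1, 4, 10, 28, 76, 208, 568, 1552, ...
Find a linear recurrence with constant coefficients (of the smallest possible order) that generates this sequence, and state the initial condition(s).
Look for the lowest-order linear relation among consecutive terms.
Observation: x(n) - 2·x(n-1) - (2)·x(n-2) = 0 holds for the shown terms, and no order-1 relation x(n) = α·x(n-1) + β fits.
Check at n=3: 2·10 + (2)·4 = 28. ✓

x(n) = 2x(n-1) + 2x(n-2), x(0) = 1, x(1) = 4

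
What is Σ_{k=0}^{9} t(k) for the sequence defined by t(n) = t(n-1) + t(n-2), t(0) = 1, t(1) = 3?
Computing the sequence terms: 1, 3, 4, 7, 11, 18, 29, 47, 76, 123
Adding these values together:

319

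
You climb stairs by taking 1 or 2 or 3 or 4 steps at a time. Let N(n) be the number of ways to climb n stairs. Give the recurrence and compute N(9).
Condition on the size of the last step (1 to 4): before it there were n-1, …, n-4 stairs climbed, and these cases are disjoint, so N(n) = N(n-1) + N(n-2) + N(n-3) + N(n-4) (order-4 linear recurrence).
Initial conditions by direct count (compositions of i into parts ≤ 4): N(1) = 1; N(2) = 2; N(3) = 4; N(4) = 8.
Iterating the recurrence: N(5) = 15, N(6) = 29, N(7) = 56, N(8) = 108, N(9) = 208.

N(n) = N(n-1) + N(n-2) + N(n-3) + N(n-4), N(1) = 1, N(2) = 2, N(3) = 4, N(4) = 8; N(9) = 208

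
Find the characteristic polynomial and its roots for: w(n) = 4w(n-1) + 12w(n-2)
Substitute w(n) = rⁿ and divide through by rⁿ⁻²: r² - 4r - 12 = 0
Factor: (r - 6)(r + 2) = 0, so r = 6, -2.
General solution: w(n) = A·6ⁿ + B·(-2)ⁿ

Characteristic: r² - 4r - 12 = 0, Roots: r = 6, -2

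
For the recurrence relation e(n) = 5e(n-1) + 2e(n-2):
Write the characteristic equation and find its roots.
Substitute e(n) = rⁿ and divide through by rⁿ⁻²: r² - 5r - 2 = 0
Discriminant: 5² + 4·2 = 33, not a perfect square, so by the quadratic formula r = (5 ± √33)/2.
General solution: e(n) = A·r₁ⁿ + B·r₂ⁿ where r₁,r₂ = (5 ± √33)/2

Characteristic: r² - 5r - 2 = 0, Roots: r = (5 ± √33)/2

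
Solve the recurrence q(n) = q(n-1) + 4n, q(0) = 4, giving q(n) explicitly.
Recurrence: q(n) = q(n-1) + 4n, initial: q(0) = 4.
Telescoping: q(n) = q(0) + 4·Σᵢ₌₁ⁿ i = 4 + 4·n(n+1)/2.

q(n) = 4·n(n+1)/2 + 4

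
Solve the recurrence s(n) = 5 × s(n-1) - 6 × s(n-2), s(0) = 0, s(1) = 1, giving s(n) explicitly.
Recurrence: s(n) = 5 × s(n-1) - 6 × s(n-2), initial: s(0) = 0, s(1) = 1.
Characteristic equation: r² - 5r + 6 = 0, which factors as (r - 3)(r - 2) = 0, so r = 3, 2. General solution s(n) = A·3ⁿ + B·2ⁿ. From s(0) = 0: A + B = 0. From s(1) = 1: 3A + 2B = 1. Solving gives A = 1, B = -1.

s(n) = 3ⁿ - 2ⁿ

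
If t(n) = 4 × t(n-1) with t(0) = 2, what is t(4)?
Computing step by step:
t(0) = 2
t(1) = 4 × 2 = 8
t(2) = 4 × 8 = 32
t(3) = 4 × 32 = 128
t(4) = 4 × 128 = 512

512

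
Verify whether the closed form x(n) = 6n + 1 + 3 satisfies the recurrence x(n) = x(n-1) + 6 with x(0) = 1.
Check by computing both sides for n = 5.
From the recurrence with x(0) = 1:
  x(0) = 1, x(1) = 7, x(2) = 13, x(3) = 19, x(4) = 25, x(5) = 31
  so the recurrence gives x(5) = 31.
From the proposed closed form x(n) = 6n + 1 + 3:
  x(5) = 34.
The recurrence gives 31 but the closed form gives 34, so the closed form does not satisfy the recurrence.

No, the closed form is incorrect.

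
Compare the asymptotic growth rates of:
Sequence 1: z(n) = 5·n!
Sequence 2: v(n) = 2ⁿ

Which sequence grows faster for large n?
Comparing growth rates:
Growth-rate hierarchy: log n ≺ any polynomial ≺ any exponential cⁿ (c>1) ≺ n! ≺ nⁿ.
factorial dominates exponential base 2 asymptotically.

z(n) grows faster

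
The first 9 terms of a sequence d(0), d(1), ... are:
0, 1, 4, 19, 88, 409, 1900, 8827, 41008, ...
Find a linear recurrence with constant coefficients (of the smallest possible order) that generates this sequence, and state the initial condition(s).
Look for the lowest-order linear relation among consecutive terms.
Observation: d(n) - 4·d(n-1) - (3)·d(n-2) = 0 holds for the shown terms, and no order-1 relation d(n) = α·d(n-1) + β fits.
Check at n=3: 4·4 + (3)·1 = 19. ✓

d(n) = 4d(n-1) + 3d(n-2), d(0) = 0, d(1) = 1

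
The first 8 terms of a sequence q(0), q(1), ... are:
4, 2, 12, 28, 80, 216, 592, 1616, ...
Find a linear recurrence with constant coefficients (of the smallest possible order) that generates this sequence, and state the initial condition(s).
Look for the lowest-order linear relation among consecutive terms.
Observation: q(n) - 2·q(n-1) - (2)·q(n-2) = 0 holds for the shown terms, and no order-1 relation q(n) = α·q(n-1) + β fits.
Check at n=3: 2·12 + (2)·2 = 28. ✓

q(n) = 2q(n-1) + 2q(n-2), q(0) = 4, q(1) = 2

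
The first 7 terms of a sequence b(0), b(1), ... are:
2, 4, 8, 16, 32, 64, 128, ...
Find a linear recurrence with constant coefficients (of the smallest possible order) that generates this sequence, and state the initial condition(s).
Look for the lowest-order linear relation among consecutive terms.
Observation: each term is 2× the previous.
Check at n=2: 2·4 = 8. ✓

b(n) = 2 × b(n-1), b(0) = 2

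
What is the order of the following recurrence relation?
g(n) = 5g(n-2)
The order is the largest lag k for which g(n-k) appears. Here the deepest term is g(n-2), so the order is 2.

Order 2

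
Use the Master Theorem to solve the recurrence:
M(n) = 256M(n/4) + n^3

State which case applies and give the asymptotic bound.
Master Theorem template: M(n) = a·M(n/b) + f(n).
Here: a=256, b=4, f(n)=n^3
Compute log_b(a) = log_4(256) = 4.
f(n) = n^3 = O(n^(4-ε)) with ε = 1. Case 1: M(n) = Θ(n^log_b(a)) = Θ(n^4).

Case 1: M(n) = Θ(n^4)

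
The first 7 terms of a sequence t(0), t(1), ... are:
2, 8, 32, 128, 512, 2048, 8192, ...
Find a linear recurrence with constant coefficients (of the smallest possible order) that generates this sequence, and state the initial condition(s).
Look for the lowest-order linear relation among consecutive terms.
Observation: each term is 4× the previous.
Check at n=2: 4·8 = 32. ✓

t(n) = 4 × t(n-1), t(0) = 2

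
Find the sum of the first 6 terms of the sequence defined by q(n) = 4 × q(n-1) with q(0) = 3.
Computing the sequence terms: 3, 12, 48, 192, 768, 3072
Adding these values together:

4095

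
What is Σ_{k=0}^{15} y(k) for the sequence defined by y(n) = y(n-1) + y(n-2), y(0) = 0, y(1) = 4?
Computing the sequence terms: 0, 4, 4, 8, 12, 20, 32, 52, 84, 136, 220, 356, 576, 932, 1508, 2440
Adding these values together:

6384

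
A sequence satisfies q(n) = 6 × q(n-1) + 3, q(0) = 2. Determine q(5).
Computing step by step:
q(0) = 2
q(1) = 6 × 2 + 3 = 15
q(2) = 6 × 15 + 3 = 93
q(3) = 6 × 93 + 3 = 561
q(4) = 6 × 561 + 3 = 3369
q(5) = 6 × 3369 + 3 = 20217

20217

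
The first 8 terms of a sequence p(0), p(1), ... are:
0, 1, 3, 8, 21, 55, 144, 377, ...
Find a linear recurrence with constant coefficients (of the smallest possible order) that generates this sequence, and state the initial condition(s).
Look for the lowest-order linear relation among consecutive terms.
Observation: p(n) - 3·p(n-1) - (-1)·p(n-2) = 0 holds for the shown terms, and no order-1 relation p(n) = α·p(n-1) + β fits.
Check at n=3: 3·3 + (-1)·1 = 8. ✓

p(n) = 3p(n-1) - p(n-2), p(0) = 0, p(1) = 1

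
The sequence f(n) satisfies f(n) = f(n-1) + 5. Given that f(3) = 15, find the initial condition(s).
f(3) = f(0) + 3·5, so f(0) = 15 - 15 = 0.

f(0) = 0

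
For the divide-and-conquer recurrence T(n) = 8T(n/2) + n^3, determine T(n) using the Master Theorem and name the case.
Master Theorem template: T(n) = a·T(n/b) + f(n).
Here: a=8, b=2, f(n)=n^3
Compute log_b(a) = log_2(8) = 3.
f(n) = n^3 = Θ(n^3). Case 2: T(n) = Θ(n^3 log n).

Case 2: T(n) = Θ(n^3 log n)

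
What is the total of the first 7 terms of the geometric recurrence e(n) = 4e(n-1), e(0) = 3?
Computing the sequence terms: 3, 12, 48, 192, 768, 3072, 12288
Adding these values together:

16383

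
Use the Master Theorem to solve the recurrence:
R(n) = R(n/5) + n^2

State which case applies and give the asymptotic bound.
Master Theorem template: R(n) = a·R(n/b) + f(n).
Here: a=1, b=5, f(n)=n^2
Compute log_b(a) = log_5(1) = 0.
f(n) = n^2 = Ω(n^(0+ε)) with ε = 2, and the regularity condition holds (a·f(n/b) = (a/b^2)·f(n) with a/b^2 = 5^-2 < 1). Case 3: R(n) = Θ(f(n)) = Θ(n^2).

Case 3: R(n) = Θ(n^2)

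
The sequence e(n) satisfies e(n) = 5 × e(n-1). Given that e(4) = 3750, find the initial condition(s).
In general e(n) = 5ⁿ · e(0). At n = 4: e(0) = e(4) / 5^4 = 3750 / 625 = 6.

e(0) = 6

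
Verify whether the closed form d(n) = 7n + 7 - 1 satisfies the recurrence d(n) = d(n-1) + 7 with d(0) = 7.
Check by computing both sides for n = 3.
From the recurrence with d(0) = 7:
  d(0) = 7, d(1) = 14, d(2) = 21, d(3) = 28
  so the recurrence gives d(3) = 28.
From the proposed closed form d(n) = 7n + 7 - 1:
  d(3) = 27.
The recurrence gives 28 but the closed form gives 27, so the closed form does not satisfy the recurrence.

No, the closed form is incorrect.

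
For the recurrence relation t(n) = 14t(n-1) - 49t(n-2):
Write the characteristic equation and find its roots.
Substitute t(n) = rⁿ and divide through by rⁿ⁻²: r² - 14r + 49 = 0
Factor: (r - 7)² = 0, so r = 7 (double root).
General solution: t(n) = (A + Bn)·7ⁿ

Characteristic: r² - 14r + 49 = 0, Roots: r = 7 (double root)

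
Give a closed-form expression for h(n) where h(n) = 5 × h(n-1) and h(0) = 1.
Recurrence: h(n) = 5 × h(n-1), initial: h(0) = 1.
Each term is 5 times the previous, so this is geometric with ratio 5. After n steps: h(n) = h(0)·5ⁿ = 5ⁿ.

h(n) = 5ⁿ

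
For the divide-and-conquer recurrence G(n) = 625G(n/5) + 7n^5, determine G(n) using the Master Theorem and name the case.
Master Theorem template: G(n) = a·G(n/b) + f(n).
Here: a=625, b=5, f(n)=7n^5
Compute log_b(a) = log_5(625) = 4.
f(n) = 7n^5 = Ω(n^(4+ε)) with ε = 1, and the regularity condition holds (a·f(n/b) = (a/b^5)·f(n) with a/b^5 = 5^-1 < 1). Case 3: G(n) = Θ(f(n)) = Θ(n^5).

Case 3: G(n) = Θ(n^5)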